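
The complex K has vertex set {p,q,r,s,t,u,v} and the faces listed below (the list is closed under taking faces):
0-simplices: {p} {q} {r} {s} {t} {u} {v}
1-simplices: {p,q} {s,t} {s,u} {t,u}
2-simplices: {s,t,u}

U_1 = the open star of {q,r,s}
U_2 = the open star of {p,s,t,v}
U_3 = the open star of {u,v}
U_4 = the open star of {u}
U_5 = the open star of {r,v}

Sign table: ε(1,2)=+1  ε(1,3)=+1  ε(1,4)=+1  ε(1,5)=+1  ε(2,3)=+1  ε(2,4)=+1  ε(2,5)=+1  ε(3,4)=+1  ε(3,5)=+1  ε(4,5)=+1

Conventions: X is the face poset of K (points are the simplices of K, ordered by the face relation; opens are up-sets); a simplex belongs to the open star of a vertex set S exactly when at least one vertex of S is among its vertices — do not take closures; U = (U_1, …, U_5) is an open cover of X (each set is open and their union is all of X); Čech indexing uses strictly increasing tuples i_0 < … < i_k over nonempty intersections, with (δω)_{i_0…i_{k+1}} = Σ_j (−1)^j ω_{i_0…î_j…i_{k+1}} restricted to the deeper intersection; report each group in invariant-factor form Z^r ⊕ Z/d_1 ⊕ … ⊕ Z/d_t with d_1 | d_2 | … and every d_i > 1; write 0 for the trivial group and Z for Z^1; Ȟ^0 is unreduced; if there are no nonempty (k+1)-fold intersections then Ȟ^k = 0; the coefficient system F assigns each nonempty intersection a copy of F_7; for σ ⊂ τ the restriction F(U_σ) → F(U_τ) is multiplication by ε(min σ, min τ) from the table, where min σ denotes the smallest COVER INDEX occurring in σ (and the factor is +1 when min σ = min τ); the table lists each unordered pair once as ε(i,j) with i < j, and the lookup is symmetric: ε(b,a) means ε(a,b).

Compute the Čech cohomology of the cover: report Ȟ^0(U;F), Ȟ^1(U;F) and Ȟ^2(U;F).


intersection data:
  U1={{q},{r},{s},{p,q},{s,t},{s,u},{s,t,u}} U2={{p},{s},{t},{v},{p,q},{s,t},{s,u},{t,u},{s,t,u}} U3={{u},{v},{s,u},{t,u},{s,t,u}} U4={{u},{s,u},{t,u},{s,t,u}} U5={{r},{v}}
  U12={{s},{p,q},{s,t},{s,u},{s,t,u}} U13={{s,u},{s,t,u}} U14={{s,u},{s,t,u}} U15={{r}} U23={{v},{s,u},{t,u},{s,t,u}} U24={{s,u},{t,u},{s,t,u}} U25={{v}} U34={{u},{s,u},{t,u},{s,t,u}} U35={{v}}
  U123={{s,u},{s,t,u}} U124={{s,u},{s,t,u}} U134={{s,u},{s,t,u}} U234={{s,u},{t,u},{s,t,u}} U235={{v}}
  U1234={{s,u},{s,t,u}}
C dims 5,9,5,1; δ0: rk_F7 4; δ1: rk_F7 4; δ2: rk_F7 1
Ȟ^0 = (5 − 4) − 0 = 1, so Ȟ^0 ≅ Z/7
Ȟ^1 = (9 − 4) − 4 = 1, so Ȟ^1 ≅ Z/7
Ȟ^2 = (5 − 1) − 4 = 0, so Ȟ^2 ≅ 0

Ȟ^0 ≅ Z/7,  Ȟ^1 ≅ Z/7,  Ȟ^2 ≅ 0


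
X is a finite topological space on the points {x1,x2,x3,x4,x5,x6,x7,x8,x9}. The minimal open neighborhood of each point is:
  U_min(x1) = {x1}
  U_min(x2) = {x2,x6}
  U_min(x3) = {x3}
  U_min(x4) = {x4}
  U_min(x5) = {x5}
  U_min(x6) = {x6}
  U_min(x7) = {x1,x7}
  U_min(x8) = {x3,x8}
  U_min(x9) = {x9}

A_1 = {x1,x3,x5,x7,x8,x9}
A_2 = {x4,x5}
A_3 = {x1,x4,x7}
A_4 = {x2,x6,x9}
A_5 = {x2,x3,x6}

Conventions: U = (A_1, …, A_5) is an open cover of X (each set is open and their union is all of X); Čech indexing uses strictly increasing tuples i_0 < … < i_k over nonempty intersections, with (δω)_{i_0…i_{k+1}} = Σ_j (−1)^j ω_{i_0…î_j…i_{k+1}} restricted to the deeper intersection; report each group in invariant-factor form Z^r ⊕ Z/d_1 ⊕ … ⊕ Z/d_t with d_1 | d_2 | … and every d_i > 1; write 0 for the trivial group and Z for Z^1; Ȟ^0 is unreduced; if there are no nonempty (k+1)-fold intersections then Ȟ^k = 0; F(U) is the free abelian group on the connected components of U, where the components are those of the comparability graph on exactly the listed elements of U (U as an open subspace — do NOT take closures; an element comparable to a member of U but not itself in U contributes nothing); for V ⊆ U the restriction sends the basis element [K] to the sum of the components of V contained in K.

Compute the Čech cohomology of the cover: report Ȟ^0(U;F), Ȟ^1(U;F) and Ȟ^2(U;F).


Ȟ^0 = Z^6; Ȟ^1 = 0; Ȟ^2 = 0

intersection data:
  A12={x5} A13={x1,x7} A14={x9} A15={x3} A23={x4} A45={x2,x6}
components per intersection:
  A1: {x1,x7} {x3,x8} {x5} {x9}
  A2: {x4} {x5}
  A3: {x1,x7} {x4}
  A4: {x2,x6} {x9}
  A5: {x2,x6} {x3}
  A12: {x5}
  A13: {x1,x7}
  A14: {x9}
  A15: {x3}
  A23: {x4}
  A45: {x2,x6}
C dims 12,6; δ0: rk 6, SNF 1^6
Ȟ^0 = (12 − 6) − 0 = 6, so Ȟ^0 ≅ Z^6
Ȟ^1 = (6 − 0) − 6 = 0, so Ȟ^1 ≅ 0
Ȟ^2 = (0 − 0) − 0 = 0, so Ȟ^2 ≅ 0


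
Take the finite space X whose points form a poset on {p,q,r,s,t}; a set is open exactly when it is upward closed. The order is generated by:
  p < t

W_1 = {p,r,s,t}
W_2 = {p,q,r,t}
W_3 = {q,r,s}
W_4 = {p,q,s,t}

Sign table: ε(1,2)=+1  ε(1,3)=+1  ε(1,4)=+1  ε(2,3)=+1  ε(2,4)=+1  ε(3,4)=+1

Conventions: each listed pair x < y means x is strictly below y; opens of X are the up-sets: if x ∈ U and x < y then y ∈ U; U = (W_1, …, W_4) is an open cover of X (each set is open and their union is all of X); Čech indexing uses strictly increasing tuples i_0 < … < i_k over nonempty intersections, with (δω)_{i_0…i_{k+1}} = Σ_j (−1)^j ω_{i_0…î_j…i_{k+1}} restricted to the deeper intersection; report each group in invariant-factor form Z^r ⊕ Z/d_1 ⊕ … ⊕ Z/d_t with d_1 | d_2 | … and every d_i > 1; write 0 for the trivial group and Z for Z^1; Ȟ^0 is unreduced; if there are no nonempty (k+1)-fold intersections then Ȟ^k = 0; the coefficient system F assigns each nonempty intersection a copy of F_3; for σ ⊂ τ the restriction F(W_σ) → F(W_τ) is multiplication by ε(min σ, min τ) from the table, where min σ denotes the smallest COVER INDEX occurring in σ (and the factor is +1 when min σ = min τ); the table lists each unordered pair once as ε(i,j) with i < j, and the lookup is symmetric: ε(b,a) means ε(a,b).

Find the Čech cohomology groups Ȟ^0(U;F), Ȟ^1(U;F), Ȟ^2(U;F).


nonempty intersections:
  W12={p,r,t} W13={r,s} W14={p,s,t} W23={q,r} W24={p,q,t} W34={q,s}
  W123={r} W124={p,t} W134={s} W234={q}
C dims 4,6,4; δ0: rk_F3 3; δ1: rk_F3 3
Ȟ^0: (4−3)−0=1 ⇒ Z/3
Ȟ^1: (6−3)−3=0 ⇒ 0
Ȟ^2: (4−0)−3=1 ⇒ Z/3

Ȟ^0 = Z/3, Ȟ^1 = 0, Ȟ^2 = Z/3


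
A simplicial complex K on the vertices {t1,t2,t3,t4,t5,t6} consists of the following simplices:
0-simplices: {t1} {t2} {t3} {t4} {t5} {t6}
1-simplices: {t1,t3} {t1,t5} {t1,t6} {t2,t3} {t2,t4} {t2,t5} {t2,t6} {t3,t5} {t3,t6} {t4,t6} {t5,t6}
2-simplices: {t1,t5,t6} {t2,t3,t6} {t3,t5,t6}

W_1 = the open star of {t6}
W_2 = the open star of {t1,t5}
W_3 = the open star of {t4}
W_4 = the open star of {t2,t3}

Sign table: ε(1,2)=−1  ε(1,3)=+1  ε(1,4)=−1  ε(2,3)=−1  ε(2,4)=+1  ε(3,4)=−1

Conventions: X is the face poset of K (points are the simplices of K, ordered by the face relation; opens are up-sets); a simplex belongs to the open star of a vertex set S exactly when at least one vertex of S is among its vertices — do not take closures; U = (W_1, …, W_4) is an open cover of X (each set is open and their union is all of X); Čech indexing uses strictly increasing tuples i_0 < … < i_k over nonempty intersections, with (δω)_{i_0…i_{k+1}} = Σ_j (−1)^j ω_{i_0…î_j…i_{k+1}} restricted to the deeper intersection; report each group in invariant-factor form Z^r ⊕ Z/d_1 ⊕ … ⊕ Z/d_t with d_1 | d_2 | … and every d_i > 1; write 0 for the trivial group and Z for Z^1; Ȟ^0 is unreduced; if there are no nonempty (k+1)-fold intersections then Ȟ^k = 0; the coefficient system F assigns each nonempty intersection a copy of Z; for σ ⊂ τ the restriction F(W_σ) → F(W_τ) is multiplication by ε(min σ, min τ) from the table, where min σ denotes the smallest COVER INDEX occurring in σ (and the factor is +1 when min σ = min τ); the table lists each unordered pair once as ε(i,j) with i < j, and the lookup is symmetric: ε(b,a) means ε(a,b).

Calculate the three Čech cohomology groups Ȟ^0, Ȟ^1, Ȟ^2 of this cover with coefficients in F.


Ȟ^0(U;F) ≅ Z,  Ȟ^1(U;F) ≅ Z,  Ȟ^2(U;F) ≅ 0

nerve simplices:
  W1={{t6},{t1,t6},{t2,t6},{t3,t6},{t4,t6},{t5,t6},{t1,t5,t6},{t2,t3,t6},{t3,t5,t6}} W2={{t1},{t5},{t1,t3},{t1,t5},{t1,t6},{t2,t5},{t3,t5},{t5,t6},{t1,t5,t6},{t3,t5,t6}} W3={{t4},{t2,t4},{t4,t6}} W4={{t2},{t3},{t1,t3},{t2,t3},{t2,t4},{t2,t5},{t2,t6},{t3,t5},{t3,t6},{t2,t3,t6},{t3,t5,t6}}
  W12={{t1,t6},{t5,t6},{t1,t5,t6},{t3,t5,t6}} W13={{t4,t6}} W14={{t2,t6},{t3,t6},{t2,t3,t6},{t3,t5,t6}} W24={{t1,t3},{t2,t5},{t3,t5},{t3,t5,t6}} W34={{t2,t4}}
  W124={{t3,t5,t6}}
C dims 4,5,1; δ0: rk 3, SNF 1^3; δ1: rk 1, SNF 1^1
degree 0: 4−3−0 = 1 → Ȟ^0 ≅ Z
degree 1: 5−1−3 = 1 → Ȟ^1 ≅ Z
degree 2: 1−0−1 = 0 → Ȟ^2 ≅ 0


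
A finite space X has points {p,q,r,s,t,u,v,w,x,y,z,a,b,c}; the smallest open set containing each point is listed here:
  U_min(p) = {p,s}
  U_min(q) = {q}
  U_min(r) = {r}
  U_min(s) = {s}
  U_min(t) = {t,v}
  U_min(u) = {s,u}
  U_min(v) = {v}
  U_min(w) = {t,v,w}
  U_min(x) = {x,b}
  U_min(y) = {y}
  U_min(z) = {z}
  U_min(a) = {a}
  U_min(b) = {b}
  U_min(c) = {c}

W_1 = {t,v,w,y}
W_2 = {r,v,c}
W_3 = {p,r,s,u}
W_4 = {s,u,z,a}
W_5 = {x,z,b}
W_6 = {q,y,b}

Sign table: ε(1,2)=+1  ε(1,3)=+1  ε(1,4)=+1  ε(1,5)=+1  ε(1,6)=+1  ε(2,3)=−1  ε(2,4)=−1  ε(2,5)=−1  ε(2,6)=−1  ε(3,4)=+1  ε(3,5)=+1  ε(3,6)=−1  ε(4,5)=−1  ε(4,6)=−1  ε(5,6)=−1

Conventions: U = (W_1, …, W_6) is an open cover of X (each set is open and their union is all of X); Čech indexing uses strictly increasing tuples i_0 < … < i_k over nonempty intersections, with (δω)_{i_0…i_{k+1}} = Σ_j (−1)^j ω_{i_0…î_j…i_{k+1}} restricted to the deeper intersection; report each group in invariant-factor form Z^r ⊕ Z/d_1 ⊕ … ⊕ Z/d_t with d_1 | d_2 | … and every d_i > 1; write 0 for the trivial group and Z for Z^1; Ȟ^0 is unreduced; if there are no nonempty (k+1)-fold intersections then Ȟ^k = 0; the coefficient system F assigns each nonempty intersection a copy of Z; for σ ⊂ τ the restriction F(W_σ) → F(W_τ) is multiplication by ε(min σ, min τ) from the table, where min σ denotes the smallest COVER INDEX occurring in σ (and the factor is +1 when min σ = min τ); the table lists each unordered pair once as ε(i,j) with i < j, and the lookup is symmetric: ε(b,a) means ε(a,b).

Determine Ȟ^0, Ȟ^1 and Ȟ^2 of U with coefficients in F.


nonempty intersections:
  W12={v} W16={y} W23={r} W34={s,u} W45={z} W56={b}
C dims 6,6; δ0: rk 6, SNF 1^5·2
Ȟ^0: (6−6)−0=0 ⇒ 0
Ȟ^1: (6−0)−6=0 plus torsion [2] ⇒ Z/2
Ȟ^2: (0−0)−0=0 ⇒ 0

Ȟ^0 = 0; Ȟ^1 = Z/2; Ȟ^2 = 0


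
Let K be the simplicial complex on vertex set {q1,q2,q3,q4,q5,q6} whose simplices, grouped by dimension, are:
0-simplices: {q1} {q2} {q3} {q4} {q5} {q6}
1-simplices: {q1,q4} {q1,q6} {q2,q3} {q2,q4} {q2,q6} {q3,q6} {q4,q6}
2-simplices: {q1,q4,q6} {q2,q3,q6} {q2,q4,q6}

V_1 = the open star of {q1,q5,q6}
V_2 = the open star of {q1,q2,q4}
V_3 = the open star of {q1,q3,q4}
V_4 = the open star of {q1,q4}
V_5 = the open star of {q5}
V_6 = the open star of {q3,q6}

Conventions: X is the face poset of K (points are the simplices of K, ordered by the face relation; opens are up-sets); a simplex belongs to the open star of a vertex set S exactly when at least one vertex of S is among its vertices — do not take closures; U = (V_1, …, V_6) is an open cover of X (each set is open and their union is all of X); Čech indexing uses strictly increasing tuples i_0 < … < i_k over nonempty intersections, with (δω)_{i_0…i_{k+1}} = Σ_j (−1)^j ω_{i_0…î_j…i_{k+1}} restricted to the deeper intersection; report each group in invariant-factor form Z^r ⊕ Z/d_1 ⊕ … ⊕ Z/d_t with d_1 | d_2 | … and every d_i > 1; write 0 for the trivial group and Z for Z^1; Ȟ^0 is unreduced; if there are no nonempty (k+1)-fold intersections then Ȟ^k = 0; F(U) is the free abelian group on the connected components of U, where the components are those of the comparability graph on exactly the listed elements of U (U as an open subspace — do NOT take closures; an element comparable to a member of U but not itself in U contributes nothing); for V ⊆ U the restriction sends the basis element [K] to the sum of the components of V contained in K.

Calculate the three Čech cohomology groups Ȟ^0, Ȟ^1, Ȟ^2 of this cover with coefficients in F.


Ȟ^0(U;F) ≅ Z^2, Ȟ^1(U;F) ≅ 0, Ȟ^2(U;F) ≅ 0

nonempty overlaps:
  V1={{q1},{q5},{q6},{q1,q4},{q1,q6},{q2,q6},{q3,q6},{q4,q6},{q1,q4,q6},{q2,q3,q6},{q2,q4,q6}} V2={{q1},{q2},{q4},{q1,q4},{q1,q6},{q2,q3},{q2,q4},{q2,q6},{q4,q6},{q1,q4,q6},{q2,q3,q6},{q2,q4,q6}} V3={{q1},{q3},{q4},{q1,q4},{q1,q6},{q2,q3},{q2,q4},{q3,q6},{q4,q6},{q1,q4,q6},{q2,q3,q6},{q2,q4,q6}} V4={{q1},{q4},{q1,q4},{q1,q6},{q2,q4},{q4,q6},{q1,q4,q6},{q2,q4,q6}} V5={{q5}} V6={{q3},{q6},{q1,q6},{q2,q3},{q2,q6},{q3,q6},{q4,q6},{q1,q4,q6},{q2,q3,q6},{q2,q4,q6}}
  V12={{q1},{q1,q4},{q1,q6},{q2,q6},{q4,q6},{q1,q4,q6},{q2,q3,q6},{q2,q4,q6}} V13={{q1},{q1,q4},{q1,q6},{q3,q6},{q4,q6},{q1,q4,q6},{q2,q3,q6},{q2,q4,q6}} V14={{q1},{q1,q4},{q1,q6},{q4,q6},{q1,q4,q6},{q2,q4,q6}} V15={{q5}} V16={{q6},{q1,q6},{q2,q6},{q3,q6},{q4,q6},{q1,q4,q6},{q2,q3,q6},{q2,q4,q6}} V23={{q1},{q4},{q1,q4},{q1,q6},{q2,q3},{q2,q4},{q4,q6},{q1,q4,q6},{q2,q3,q6},{q2,q4,q6}} V24={{q1},{q4},{q1,q4},{q1,q6},{q2,q4},{q4,q6},{q1,q4,q6},{q2,q4,q6}} V26={{q1,q6},{q2,q3},{q2,q6},{q4,q6},{q1,q4,q6},{q2,q3,q6},{q2,q4,q6}} V34={{q1},{q4},{q1,q4},{q1,q6},{q2,q4},{q4,q6},{q1,q4,q6},{q2,q4,q6}} V36={{q3},{q1,q6},{q2,q3},{q3,q6},{q4,q6},{q1,q4,q6},{q2,q3,q6},{q2,q4,q6}} V46={{q1,q6},{q4,q6},{q1,q4,q6},{q2,q4,q6}}
  V123={{q1},{q1,q4},{q1,q6},{q4,q6},{q1,q4,q6},{q2,q3,q6},{q2,q4,q6}} V124={{q1},{q1,q4},{q1,q6},{q4,q6},{q1,q4,q6},{q2,q4,q6}} V126={{q1,q6},{q2,q6},{q4,q6},{q1,q4,q6},{q2,q3,q6},{q2,q4,q6}} V134={{q1},{q1,q4},{q1,q6},{q4,q6},{q1,q4,q6},{q2,q4,q6}} V136={{q1,q6},{q3,q6},{q4,q6},{q1,q4,q6},{q2,q3,q6},{q2,q4,q6}} V146={{q1,q6},{q4,q6},{q1,q4,q6},{q2,q4,q6}} V234={{q1},{q4},{q1,q4},{q1,q6},{q2,q4},{q4,q6},{q1,q4,q6},{q2,q4,q6}} V236={{q1,q6},{q2,q3},{q4,q6},{q1,q4,q6},{q2,q3,q6},{q2,q4,q6}} V246={{q1,q6},{q4,q6},{q1,q4,q6},{q2,q4,q6}} V346={{q1,q6},{q4,q6},{q1,q4,q6},{q2,q4,q6}}
  V1234={{q1},{q1,q4},{q1,q6},{q4,q6},{q1,q4,q6},{q2,q4,q6}} V1236={{q1,q6},{q4,q6},{q1,q4,q6},{q2,q3,q6},{q2,q4,q6}} V1246={{q1,q6},{q4,q6},{q1,q4,q6},{q2,q4,q6}} V1346={{q1,q6},{q4,q6},{q1,q4,q6},{q2,q4,q6}} V2346={{q1,q6},{q4,q6},{q1,q4,q6},{q2,q4,q6}}
  V12346={{q1,q6},{q4,q6},{q1,q4,q6},{q2,q4,q6}}
components per intersection:
  V1: {{q1},{q6},{q1,q4},{q1,q6},{q2,q6},{q3,q6},{q4,q6},{q1,q4,q6},{q2,q3,q6},{q2,q4,q6}} {{q5}}
  V2: {{q1},{q2},{q4},{q1,q4},{q1,q6},{q2,q3},{q2,q4},{q2,q6},{q4,q6},{q1,q4,q6},{q2,q3,q6},{q2,q4,q6}}
  V3: {{q1},{q4},{q1,q4},{q1,q6},{q2,q4},{q4,q6},{q1,q4,q6},{q2,q4,q6}} {{q3},{q2,q3},{q3,q6},{q2,q3,q6}}
  V4: {{q1},{q4},{q1,q4},{q1,q6},{q2,q4},{q4,q6},{q1,q4,q6},{q2,q4,q6}}
  V5: {{q5}}
  V6: {{q3},{q6},{q1,q6},{q2,q3},{q2,q6},{q3,q6},{q4,q6},{q1,q4,q6},{q2,q3,q6},{q2,q4,q6}}
  V12: {{q1},{q1,q4},{q1,q6},{q2,q6},{q4,q6},{q1,q4,q6},{q2,q3,q6},{q2,q4,q6}}
  V13: {{q1},{q1,q4},{q1,q6},{q4,q6},{q1,q4,q6},{q2,q4,q6}} {{q3,q6},{q2,q3,q6}}
  V14: {{q1},{q1,q4},{q1,q6},{q4,q6},{q1,q4,q6},{q2,q4,q6}}
  V15: {{q5}}
  V16: {{q6},{q1,q6},{q2,q6},{q3,q6},{q4,q6},{q1,q4,q6},{q2,q3,q6},{q2,q4,q6}}
  V23: {{q1},{q4},{q1,q4},{q1,q6},{q2,q4},{q4,q6},{q1,q4,q6},{q2,q4,q6}} {{q2,q3},{q2,q3,q6}}
  V24: {{q1},{q4},{q1,q4},{q1,q6},{q2,q4},{q4,q6},{q1,q4,q6},{q2,q4,q6}}
  V26: {{q1,q6},{q2,q3},{q2,q6},{q4,q6},{q1,q4,q6},{q2,q3,q6},{q2,q4,q6}}
  V34: {{q1},{q4},{q1,q4},{q1,q6},{q2,q4},{q4,q6},{q1,q4,q6},{q2,q4,q6}}
  V36: {{q3},{q2,q3},{q3,q6},{q2,q3,q6}} {{q1,q6},{q4,q6},{q1,q4,q6},{q2,q4,q6}}
  V46: {{q1,q6},{q4,q6},{q1,q4,q6},{q2,q4,q6}}
  V123: {{q1},{q1,q4},{q1,q6},{q4,q6},{q1,q4,q6},{q2,q4,q6}} {{q2,q3,q6}}
  V124: {{q1},{q1,q4},{q1,q6},{q4,q6},{q1,q4,q6},{q2,q4,q6}}
  V126: {{q1,q6},{q2,q6},{q4,q6},{q1,q4,q6},{q2,q3,q6},{q2,q4,q6}}
  V134: {{q1},{q1,q4},{q1,q6},{q4,q6},{q1,q4,q6},{q2,q4,q6}}
  V136: {{q1,q6},{q4,q6},{q1,q4,q6},{q2,q4,q6}} {{q3,q6},{q2,q3,q6}}
  V146: {{q1,q6},{q4,q6},{q1,q4,q6},{q2,q4,q6}}
  V234: {{q1},{q4},{q1,q4},{q1,q6},{q2,q4},{q4,q6},{q1,q4,q6},{q2,q4,q6}}
  V236: {{q1,q6},{q4,q6},{q1,q4,q6},{q2,q4,q6}} {{q2,q3},{q2,q3,q6}}
  V246: {{q1,q6},{q4,q6},{q1,q4,q6},{q2,q4,q6}}
  V346: {{q1,q6},{q4,q6},{q1,q4,q6},{q2,q4,q6}}
  V1234: {{q1},{q1,q4},{q1,q6},{q4,q6},{q1,q4,q6},{q2,q4,q6}}
  V1236: {{q1,q6},{q4,q6},{q1,q4,q6},{q2,q4,q6}} {{q2,q3,q6}}
  V1246: {{q1,q6},{q4,q6},{q1,q4,q6},{q2,q4,q6}}
  V1346: {{q1,q6},{q4,q6},{q1,q4,q6},{q2,q4,q6}}
  V2346: {{q1,q6},{q4,q6},{q1,q4,q6},{q2,q4,q6}}
  V12346: {{q1,q6},{q4,q6},{q1,q4,q6},{q2,q4,q6}}
C dims 8,14,13,6; δ0: rk 6, SNF 1^6; δ1: rk 8, SNF 1^8; δ2: rk 5, SNF 1^5
degree 0: 8−6−0 = 2 → Ȟ^0 ≅ Z^2
degree 1: 14−8−6 = 0 → Ȟ^1 ≅ 0
degree 2: 13−5−8 = 0 → Ȟ^2 ≅ 0


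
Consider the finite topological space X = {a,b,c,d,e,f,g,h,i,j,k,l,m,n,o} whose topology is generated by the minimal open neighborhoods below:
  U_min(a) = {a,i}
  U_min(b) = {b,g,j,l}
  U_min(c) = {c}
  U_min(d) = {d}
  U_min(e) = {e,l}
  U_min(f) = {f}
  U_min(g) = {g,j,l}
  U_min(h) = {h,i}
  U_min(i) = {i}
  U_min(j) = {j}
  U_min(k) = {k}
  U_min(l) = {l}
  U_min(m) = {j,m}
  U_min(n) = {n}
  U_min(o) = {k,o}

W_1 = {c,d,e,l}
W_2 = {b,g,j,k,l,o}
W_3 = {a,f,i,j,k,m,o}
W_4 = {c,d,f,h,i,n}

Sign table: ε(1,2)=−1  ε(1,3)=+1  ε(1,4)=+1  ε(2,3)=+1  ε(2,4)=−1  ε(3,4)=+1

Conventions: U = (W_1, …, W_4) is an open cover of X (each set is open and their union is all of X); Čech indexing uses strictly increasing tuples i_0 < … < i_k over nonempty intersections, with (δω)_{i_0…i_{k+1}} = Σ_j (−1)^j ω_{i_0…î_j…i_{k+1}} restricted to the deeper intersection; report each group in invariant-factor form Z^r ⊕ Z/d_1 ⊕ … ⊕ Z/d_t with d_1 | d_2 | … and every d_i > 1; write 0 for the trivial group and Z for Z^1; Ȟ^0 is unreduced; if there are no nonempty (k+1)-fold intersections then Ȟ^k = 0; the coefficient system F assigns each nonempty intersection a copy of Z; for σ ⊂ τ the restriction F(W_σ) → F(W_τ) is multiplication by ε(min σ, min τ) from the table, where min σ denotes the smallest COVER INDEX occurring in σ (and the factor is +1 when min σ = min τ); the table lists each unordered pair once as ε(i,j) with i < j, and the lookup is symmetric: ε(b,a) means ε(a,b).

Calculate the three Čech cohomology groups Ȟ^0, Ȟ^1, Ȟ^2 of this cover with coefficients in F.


Ȟ^0(U;F) ≅ 0; Ȟ^1(U;F) ≅ Z/2; Ȟ^2(U;F) ≅ 0

nonempty overlaps:
  W12={l} W14={c,d} W23={j,k,o} W34={f,i}
C dims 4,4; δ0: rk 4, SNF 1^3·2
degree 0: 4−4−0 = 0 → Ȟ^0 ≅ 0
degree 1: 4−0−4 = 0 plus torsion [2] → Ȟ^1 ≅ Z/2
degree 2: 0−0−0 = 0 → Ȟ^2 ≅ 0


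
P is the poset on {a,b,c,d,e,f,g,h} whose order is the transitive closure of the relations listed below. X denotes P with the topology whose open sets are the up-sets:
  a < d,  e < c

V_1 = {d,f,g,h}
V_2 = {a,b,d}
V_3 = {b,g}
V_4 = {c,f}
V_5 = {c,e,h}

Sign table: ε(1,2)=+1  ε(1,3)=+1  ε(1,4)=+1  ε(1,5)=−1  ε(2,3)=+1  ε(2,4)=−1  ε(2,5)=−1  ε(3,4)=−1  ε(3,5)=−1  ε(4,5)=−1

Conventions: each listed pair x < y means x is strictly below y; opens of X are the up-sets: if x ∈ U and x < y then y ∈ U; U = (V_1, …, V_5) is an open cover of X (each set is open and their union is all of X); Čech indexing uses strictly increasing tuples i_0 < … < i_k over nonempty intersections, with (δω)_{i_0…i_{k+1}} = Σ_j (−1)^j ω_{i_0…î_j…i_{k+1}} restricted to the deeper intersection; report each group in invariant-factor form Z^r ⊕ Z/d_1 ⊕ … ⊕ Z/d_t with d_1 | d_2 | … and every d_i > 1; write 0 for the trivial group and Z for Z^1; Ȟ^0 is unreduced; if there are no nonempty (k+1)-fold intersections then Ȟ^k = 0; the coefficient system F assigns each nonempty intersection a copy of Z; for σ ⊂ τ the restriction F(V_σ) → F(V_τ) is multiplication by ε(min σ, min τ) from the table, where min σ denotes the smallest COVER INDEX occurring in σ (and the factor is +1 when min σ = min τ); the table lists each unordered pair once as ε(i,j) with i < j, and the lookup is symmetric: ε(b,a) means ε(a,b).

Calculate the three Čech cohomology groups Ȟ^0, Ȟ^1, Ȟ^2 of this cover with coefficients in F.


Ȟ^0 = Z, Ȟ^1 = Z^2 and Ȟ^2 = 0

nonempty overlaps:
  V12={d} V13={g} V14={f} V15={h} V23={b} V45={c}
C dims 5,6; δ0: rk 4, SNF 1^4
degree 0: 5−4−0 = 1 → Ȟ^0 ≅ Z
degree 1: 6−0−4 = 2 → Ȟ^1 ≅ Z^2
degree 2: 0−0−0 = 0 → Ȟ^2 ≅ 0


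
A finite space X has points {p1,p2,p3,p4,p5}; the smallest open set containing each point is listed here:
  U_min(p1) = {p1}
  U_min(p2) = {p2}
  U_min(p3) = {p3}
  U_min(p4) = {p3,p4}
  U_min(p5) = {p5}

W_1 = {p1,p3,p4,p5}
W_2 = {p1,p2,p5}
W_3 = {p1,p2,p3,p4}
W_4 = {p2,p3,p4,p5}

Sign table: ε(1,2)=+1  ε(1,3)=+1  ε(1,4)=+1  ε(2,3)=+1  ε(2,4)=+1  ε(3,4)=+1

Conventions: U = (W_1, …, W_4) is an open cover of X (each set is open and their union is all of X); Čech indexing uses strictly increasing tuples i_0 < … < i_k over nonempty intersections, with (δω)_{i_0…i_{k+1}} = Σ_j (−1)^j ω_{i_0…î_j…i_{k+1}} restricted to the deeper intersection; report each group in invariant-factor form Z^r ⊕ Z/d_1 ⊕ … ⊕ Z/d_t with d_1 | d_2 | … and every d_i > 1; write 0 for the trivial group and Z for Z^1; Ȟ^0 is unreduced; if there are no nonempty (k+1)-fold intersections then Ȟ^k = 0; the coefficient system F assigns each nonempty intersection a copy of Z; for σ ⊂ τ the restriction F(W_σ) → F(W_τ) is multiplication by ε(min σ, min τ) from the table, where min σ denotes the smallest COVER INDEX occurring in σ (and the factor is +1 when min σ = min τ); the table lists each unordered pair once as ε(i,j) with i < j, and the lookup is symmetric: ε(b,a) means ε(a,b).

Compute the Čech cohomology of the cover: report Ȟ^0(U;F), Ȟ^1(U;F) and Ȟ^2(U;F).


Ȟ^0(U;F) ≅ Z; Ȟ^1(U;F) ≅ 0; Ȟ^2(U;F) ≅ Z

cover nerve:
  W12={p1,p5} W13={p1,p3,p4} W14={p3,p4,p5} W23={p1,p2} W24={p2,p5} W34={p2,p3,p4}
  W123={p1} W124={p5} W134={p3,p4} W234={p2}
C dims 4,6,4; δ0: rk 3, SNF 1^3; δ1: rk 3, SNF 1^3
Ȟ^0: (4−3)−0=1 ⇒ Z
Ȟ^1: (6−3)−3=0 ⇒ 0
Ȟ^2: (4−0)−3=1 ⇒ Z


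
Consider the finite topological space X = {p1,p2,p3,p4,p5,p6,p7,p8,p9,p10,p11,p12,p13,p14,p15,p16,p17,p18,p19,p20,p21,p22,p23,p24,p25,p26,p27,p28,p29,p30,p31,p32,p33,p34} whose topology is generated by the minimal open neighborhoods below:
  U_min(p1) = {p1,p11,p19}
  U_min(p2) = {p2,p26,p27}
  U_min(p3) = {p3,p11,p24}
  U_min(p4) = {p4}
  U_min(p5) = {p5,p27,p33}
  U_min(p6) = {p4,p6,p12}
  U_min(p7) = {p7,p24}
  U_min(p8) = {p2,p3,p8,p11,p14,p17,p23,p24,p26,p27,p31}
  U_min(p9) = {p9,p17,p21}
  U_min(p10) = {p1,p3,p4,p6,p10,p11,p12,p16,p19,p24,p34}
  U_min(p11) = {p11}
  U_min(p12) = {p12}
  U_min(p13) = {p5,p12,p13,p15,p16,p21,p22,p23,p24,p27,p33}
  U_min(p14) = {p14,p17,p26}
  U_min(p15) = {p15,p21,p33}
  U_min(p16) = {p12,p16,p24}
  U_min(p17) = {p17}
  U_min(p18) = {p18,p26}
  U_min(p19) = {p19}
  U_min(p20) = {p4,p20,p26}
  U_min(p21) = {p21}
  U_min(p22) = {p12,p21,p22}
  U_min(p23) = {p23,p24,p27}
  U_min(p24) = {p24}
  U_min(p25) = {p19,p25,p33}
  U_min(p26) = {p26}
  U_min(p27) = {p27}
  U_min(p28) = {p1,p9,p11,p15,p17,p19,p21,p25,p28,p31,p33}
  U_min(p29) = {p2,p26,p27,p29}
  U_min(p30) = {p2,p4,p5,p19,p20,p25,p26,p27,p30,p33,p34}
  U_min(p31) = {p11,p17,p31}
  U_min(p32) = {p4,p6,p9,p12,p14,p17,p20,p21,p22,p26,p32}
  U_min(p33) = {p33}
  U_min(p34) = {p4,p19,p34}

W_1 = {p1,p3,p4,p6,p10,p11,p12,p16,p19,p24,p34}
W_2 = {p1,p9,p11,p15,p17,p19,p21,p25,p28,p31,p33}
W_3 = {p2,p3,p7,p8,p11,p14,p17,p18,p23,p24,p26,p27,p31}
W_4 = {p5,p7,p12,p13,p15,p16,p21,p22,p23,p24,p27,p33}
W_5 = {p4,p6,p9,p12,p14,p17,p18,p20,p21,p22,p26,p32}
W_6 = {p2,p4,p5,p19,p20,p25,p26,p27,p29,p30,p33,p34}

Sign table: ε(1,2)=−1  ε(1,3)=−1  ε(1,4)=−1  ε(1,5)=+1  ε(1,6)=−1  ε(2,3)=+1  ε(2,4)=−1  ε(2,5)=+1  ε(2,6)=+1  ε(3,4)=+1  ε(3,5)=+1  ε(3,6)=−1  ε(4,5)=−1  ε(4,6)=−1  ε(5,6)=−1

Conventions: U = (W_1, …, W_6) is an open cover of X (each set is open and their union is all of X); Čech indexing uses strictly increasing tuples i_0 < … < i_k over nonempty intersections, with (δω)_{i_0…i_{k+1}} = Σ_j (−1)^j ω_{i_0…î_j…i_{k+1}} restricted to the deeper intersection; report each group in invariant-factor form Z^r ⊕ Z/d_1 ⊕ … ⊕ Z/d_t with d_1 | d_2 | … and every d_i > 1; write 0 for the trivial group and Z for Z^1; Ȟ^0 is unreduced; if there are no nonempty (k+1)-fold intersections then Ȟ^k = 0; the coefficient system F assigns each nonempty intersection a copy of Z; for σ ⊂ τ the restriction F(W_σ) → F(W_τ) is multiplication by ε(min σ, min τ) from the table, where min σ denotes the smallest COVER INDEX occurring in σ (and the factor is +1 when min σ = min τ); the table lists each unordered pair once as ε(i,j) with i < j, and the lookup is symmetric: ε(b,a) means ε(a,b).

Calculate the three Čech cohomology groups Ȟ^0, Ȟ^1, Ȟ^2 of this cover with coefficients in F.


Ȟ^0 = 0; Ȟ^1 = Z/2; Ȟ^2 = Z

nonempty overlaps:
  W12={p1,p11,p19} W13={p3,p11,p24} W14={p12,p16,p24} W15={p4,p6,p12} W16={p4,p19,p34} W23={p11,p17,p31} W24={p15,p21,p33} W25={p9,p17,p21} W26={p19,p25,p33} W34={p7,p23,p24,p27} W35={p14,p17,p18,p26} W36={p2,p26,p27} W45={p12,p21,p22} W46={p5,p27,p33} W56={p4,p20,p26}
  W123={p11} W126={p19} W134={p24} W145={p12} W156={p4} W235={p17} W245={p21} W246={p33} W346={p27} W356={p26}
C dims 6,15,10; δ0: rk 6, SNF 1^5·2; δ1: rk 9, SNF 1^9
degree 0: 6−6−0 = 0 → Ȟ^0 ≅ 0
degree 1: 15−9−6 = 0 plus torsion [2] → Ȟ^1 ≅ Z/2
degree 2: 10−0−9 = 1 → Ȟ^2 ≅ Z


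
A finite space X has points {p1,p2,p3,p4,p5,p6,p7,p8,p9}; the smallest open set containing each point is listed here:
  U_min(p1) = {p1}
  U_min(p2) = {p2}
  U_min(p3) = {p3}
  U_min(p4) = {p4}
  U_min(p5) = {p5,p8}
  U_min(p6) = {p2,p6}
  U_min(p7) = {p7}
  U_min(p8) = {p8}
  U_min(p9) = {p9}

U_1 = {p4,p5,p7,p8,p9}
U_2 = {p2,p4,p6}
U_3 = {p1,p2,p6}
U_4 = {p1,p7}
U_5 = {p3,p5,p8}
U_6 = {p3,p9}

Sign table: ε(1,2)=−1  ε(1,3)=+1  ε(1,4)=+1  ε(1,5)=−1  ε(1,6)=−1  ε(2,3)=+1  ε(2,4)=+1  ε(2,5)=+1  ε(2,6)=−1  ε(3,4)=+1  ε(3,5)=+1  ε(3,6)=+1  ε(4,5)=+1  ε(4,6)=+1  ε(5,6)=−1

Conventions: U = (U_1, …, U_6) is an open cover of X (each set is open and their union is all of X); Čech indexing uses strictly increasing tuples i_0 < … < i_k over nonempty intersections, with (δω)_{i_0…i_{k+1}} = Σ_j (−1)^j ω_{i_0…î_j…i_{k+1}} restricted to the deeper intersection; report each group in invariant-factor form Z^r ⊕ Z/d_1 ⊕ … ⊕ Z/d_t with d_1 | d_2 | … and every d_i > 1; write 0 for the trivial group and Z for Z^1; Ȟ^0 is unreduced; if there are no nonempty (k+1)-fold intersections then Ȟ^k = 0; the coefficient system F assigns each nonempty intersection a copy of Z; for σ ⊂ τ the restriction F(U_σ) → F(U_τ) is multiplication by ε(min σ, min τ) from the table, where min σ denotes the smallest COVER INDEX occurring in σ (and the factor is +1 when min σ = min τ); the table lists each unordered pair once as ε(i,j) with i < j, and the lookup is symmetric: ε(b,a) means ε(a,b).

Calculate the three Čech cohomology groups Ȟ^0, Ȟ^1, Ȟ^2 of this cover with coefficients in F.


Ȟ^0(U;F) ≅ 0; Ȟ^1(U;F) ≅ Z ⊕ Z/2; Ȟ^2(U;F) ≅ 0

intersection data:
  U12={p4} U14={p7} U15={p5,p8} U16={p9} U23={p2,p6} U34={p1} U56={p3}
C dims 6,7; δ0: rk 6, SNF 1^5·2
Ȟ^0 = (6 − 6) − 0 = 0, so Ȟ^0 ≅ 0
Ȟ^1 = (7 − 0) − 6 = 1 plus torsion [2], so Ȟ^1 ≅ Z ⊕ Z/2
Ȟ^2 = (0 − 0) − 0 = 0, so Ȟ^2 ≅ 0


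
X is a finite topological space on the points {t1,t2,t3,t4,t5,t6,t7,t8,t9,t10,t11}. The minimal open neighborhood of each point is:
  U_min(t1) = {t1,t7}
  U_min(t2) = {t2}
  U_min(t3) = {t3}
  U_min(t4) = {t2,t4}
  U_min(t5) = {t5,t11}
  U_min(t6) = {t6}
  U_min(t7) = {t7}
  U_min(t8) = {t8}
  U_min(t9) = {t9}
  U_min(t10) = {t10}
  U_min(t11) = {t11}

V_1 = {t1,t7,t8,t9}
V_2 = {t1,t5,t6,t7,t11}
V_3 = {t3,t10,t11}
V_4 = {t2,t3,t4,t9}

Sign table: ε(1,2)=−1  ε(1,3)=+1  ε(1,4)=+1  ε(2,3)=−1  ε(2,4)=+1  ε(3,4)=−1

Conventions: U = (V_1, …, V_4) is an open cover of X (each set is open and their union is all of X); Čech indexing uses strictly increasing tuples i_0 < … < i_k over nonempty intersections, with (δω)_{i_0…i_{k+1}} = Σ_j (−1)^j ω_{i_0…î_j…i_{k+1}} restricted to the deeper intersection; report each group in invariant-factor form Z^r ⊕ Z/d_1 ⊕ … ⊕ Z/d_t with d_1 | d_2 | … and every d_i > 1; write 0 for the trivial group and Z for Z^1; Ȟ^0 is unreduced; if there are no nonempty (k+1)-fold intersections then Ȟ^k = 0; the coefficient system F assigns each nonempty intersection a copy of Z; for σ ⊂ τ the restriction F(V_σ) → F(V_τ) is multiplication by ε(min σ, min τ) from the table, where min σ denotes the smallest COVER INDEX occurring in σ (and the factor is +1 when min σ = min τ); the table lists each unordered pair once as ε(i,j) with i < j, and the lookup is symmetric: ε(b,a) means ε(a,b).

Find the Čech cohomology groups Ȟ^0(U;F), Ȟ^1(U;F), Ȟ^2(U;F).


cover nerve:
  V12={t1,t7} V14={t9} V23={t11} V34={t3}
C dims 4,4; δ0: rk 4, SNF 1^3·2
Ȟ^0: (4−4)−0=0 ⇒ 0
Ȟ^1: (4−0)−4=0 plus torsion [2] ⇒ Z/2
Ȟ^2: (0−0)−0=0 ⇒ 0

Ȟ^0 ≅ 0, Ȟ^1 ≅ Z/2 and Ȟ^2 ≅ 0


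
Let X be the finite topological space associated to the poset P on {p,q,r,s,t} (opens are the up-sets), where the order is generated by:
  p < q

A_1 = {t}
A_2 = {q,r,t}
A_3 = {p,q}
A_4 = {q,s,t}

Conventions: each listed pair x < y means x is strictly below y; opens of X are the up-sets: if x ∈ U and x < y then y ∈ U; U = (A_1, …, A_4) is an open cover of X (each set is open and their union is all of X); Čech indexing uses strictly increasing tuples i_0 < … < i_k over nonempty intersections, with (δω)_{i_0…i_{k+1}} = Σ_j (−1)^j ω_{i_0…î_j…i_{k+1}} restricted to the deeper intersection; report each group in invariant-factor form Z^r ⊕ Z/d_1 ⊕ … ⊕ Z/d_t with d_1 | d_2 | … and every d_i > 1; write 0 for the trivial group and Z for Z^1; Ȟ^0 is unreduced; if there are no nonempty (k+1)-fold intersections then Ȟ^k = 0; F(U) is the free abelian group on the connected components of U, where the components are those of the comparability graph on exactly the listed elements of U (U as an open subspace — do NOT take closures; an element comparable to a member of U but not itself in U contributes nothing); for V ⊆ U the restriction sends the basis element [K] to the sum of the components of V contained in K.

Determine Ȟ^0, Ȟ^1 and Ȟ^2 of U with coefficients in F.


intersection data:
  A12={t} A14={t} A23={q} A24={q,t} A34={q}
  A124={t} A234={q}
components per intersection:
  A1: {t}
  A2: {q} {r} {t}
  A3: {p,q}
  A4: {q} {s} {t}
  A12: {t}
  A14: {t}
  A23: {q}
  A24: {q} {t}
  A34: {q}
  A124: {t}
  A234: {q}
C dims 8,6,2; δ0: rk 4, SNF 1^4; δ1: rk 2, SNF 1^2
Ȟ^0 = (8 − 4) − 0 = 4, so Ȟ^0 ≅ Z^4
Ȟ^1 = (6 − 2) − 4 = 0, so Ȟ^1 ≅ 0
Ȟ^2 = (2 − 0) − 2 = 0, so Ȟ^2 ≅ 0

Ȟ^0 ≅ Z^4,  Ȟ^1 ≅ 0,  Ȟ^2 ≅ 0


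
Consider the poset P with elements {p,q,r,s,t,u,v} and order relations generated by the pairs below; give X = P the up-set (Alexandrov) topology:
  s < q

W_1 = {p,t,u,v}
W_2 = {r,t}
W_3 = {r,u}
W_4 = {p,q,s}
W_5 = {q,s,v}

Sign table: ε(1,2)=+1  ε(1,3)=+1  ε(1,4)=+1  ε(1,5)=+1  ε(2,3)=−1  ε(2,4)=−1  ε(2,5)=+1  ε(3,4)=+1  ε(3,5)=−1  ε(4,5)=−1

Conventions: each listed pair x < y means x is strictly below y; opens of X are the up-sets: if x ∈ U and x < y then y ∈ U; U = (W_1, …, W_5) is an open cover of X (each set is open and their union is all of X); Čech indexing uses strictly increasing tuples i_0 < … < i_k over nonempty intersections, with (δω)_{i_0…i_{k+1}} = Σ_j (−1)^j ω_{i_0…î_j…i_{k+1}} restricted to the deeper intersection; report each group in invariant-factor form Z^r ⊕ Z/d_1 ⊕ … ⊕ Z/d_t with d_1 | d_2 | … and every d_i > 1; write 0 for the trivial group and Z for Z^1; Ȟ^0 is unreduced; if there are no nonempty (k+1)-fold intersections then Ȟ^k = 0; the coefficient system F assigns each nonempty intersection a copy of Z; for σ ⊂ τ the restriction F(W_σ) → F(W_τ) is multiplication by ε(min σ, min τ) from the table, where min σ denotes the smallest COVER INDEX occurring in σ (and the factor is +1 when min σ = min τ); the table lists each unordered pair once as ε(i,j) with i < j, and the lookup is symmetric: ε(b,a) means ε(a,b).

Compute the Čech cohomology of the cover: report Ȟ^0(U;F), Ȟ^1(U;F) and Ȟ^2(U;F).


nonempty intersections:
  W12={t} W13={u} W14={p} W15={v} W23={r} W45={q,s}
C dims 5,6; δ0: rk 5, SNF 1^4·2
Ȟ^0: (5−5)−0=0 ⇒ 0
Ȟ^1: (6−0)−5=1 plus torsion [2] ⇒ Z ⊕ Z/2
Ȟ^2: (0−0)−0=0 ⇒ 0

Ȟ^0 = 0, Ȟ^1 = Z ⊕ Z/2, Ȟ^2 = 0


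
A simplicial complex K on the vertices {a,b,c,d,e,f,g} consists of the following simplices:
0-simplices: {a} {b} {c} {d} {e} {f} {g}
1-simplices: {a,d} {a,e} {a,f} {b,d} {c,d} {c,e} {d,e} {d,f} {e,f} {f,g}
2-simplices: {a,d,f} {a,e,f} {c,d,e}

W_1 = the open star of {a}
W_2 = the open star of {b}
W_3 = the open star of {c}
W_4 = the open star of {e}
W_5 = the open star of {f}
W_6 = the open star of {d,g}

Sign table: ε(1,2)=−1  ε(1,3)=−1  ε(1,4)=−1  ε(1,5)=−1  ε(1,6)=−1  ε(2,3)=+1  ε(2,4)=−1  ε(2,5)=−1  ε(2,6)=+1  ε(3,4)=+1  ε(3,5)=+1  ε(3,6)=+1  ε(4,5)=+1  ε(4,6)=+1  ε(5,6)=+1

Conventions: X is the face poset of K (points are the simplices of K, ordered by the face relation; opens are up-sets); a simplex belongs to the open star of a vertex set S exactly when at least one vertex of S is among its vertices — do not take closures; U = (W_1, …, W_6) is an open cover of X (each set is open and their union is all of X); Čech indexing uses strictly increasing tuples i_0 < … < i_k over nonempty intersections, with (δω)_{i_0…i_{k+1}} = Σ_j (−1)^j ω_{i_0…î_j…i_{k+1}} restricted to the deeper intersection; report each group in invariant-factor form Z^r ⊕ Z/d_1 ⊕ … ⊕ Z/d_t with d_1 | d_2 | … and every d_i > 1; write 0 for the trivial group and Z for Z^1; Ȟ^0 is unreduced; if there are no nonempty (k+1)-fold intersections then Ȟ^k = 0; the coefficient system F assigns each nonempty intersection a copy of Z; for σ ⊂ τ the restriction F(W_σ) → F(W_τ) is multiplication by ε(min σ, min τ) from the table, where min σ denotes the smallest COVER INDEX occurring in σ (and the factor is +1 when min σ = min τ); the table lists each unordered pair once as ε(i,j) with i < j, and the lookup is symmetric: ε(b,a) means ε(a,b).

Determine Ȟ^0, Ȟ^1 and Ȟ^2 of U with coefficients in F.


cover nerve:
  W1={{a},{a,d},{a,e},{a,f},{a,d,f},{a,e,f}} W2={{b},{b,d}} W3={{c},{c,d},{c,e},{c,d,e}} W4={{e},{a,e},{c,e},{d,e},{e,f},{a,e,f},{c,d,e}} W5={{f},{a,f},{d,f},{e,f},{f,g},{a,d,f},{a,e,f}} W6={{d},{g},{a,d},{b,d},{c,d},{d,e},{d,f},{f,g},{a,d,f},{c,d,e}}
  W14={{a,e},{a,e,f}} W15={{a,f},{a,d,f},{a,e,f}} W16={{a,d},{a,d,f}} W26={{b,d}} W34={{c,e},{c,d,e}} W36={{c,d},{c,d,e}} W45={{e,f},{a,e,f}} W46={{d,e},{c,d,e}} W56={{d,f},{f,g},{a,d,f}}
  W145={{a,e,f}} W156={{a,d,f}} W346={{c,d,e}}
C dims 6,9,3; δ0: rk 5, SNF 1^5; δ1: rk 3, SNF 1^3
Ȟ^0: (6−5)−0=1 ⇒ Z
Ȟ^1: (9−3)−5=1 ⇒ Z
Ȟ^2: (3−0)−3=0 ⇒ 0

Ȟ^0(U;F) ≅ Z, Ȟ^1(U;F) ≅ Z, Ȟ^2(U;F) ≅ 0


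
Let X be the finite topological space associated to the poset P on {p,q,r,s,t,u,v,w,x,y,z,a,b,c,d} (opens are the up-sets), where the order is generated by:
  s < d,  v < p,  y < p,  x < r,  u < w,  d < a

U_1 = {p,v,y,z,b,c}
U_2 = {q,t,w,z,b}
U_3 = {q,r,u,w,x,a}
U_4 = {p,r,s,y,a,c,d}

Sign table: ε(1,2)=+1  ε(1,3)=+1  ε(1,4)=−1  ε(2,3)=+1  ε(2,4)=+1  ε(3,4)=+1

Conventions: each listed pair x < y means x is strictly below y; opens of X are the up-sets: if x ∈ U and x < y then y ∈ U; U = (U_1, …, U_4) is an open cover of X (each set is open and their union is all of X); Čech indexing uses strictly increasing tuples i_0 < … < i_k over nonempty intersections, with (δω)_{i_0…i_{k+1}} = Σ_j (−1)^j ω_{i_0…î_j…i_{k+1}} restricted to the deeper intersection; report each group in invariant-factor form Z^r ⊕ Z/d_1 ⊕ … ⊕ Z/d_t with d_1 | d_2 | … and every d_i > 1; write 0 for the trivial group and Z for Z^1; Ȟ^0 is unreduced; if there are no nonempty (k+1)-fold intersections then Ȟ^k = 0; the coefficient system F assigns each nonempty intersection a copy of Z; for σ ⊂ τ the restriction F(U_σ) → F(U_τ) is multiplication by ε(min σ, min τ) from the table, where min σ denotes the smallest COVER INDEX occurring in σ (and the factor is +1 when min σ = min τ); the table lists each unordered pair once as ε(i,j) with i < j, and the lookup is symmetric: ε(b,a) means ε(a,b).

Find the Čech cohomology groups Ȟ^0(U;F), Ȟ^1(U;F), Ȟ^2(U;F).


Ȟ^0 = 0; Ȟ^1 = Z/2; Ȟ^2 = 0

cover nerve:
  U12={z,b} U14={p,y,c} U23={q,w} U34={r,a}
C dims 4,4; δ0: rk 4, SNF 1^3·2
Ȟ^0: (4−4)−0=0 ⇒ 0
Ȟ^1: (4−0)−4=0 plus torsion [2] ⇒ Z/2
Ȟ^2: (0−0)−0=0 ⇒ 0


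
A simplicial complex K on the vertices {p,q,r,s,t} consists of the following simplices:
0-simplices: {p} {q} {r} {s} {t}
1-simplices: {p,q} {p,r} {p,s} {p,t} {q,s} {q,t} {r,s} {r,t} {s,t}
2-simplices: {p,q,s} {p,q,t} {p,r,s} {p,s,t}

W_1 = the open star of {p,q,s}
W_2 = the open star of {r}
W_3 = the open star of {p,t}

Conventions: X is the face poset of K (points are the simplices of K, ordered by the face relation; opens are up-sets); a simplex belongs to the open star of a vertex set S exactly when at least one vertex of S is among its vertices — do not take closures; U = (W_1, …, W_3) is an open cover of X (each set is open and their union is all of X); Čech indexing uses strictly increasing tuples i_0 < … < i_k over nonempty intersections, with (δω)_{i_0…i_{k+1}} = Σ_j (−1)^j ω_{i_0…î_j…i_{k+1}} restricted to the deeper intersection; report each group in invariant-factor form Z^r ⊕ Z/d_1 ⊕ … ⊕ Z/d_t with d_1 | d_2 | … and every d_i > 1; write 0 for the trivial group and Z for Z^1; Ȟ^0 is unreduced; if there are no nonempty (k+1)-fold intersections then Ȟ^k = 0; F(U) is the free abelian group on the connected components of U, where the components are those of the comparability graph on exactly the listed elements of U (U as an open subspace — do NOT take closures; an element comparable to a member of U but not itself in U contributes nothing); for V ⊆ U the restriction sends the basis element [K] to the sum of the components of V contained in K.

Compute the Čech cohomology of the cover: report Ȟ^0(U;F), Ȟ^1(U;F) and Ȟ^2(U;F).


nonempty intersections:
  W1={{p},{q},{s},{p,q},{p,r},{p,s},{p,t},{q,s},{q,t},{r,s},{s,t},{p,q,s},{p,q,t},{p,r,s},{p,s,t}} W2={{r},{p,r},{r,s},{r,t},{p,r,s}} W3={{p},{t},{p,q},{p,r},{p,s},{p,t},{q,t},{r,t},{s,t},{p,q,s},{p,q,t},{p,r,s},{p,s,t}}
  W12={{p,r},{r,s},{p,r,s}} W13={{p},{p,q},{p,r},{p,s},{p,t},{q,t},{s,t},{p,q,s},{p,q,t},{p,r,s},{p,s,t}} W23={{p,r},{r,t},{p,r,s}}
  W123={{p,r},{p,r,s}}
components per intersection:
  W1: {{p},{q},{s},{p,q},{p,r},{p,s},{p,t},{q,s},{q,t},{r,s},{s,t},{p,q,s},{p,q,t},{p,r,s},{p,s,t}}
  W2: {{r},{p,r},{r,s},{r,t},{p,r,s}}
  W3: {{p},{t},{p,q},{p,r},{p,s},{p,t},{q,t},{r,t},{s,t},{p,q,s},{p,q,t},{p,r,s},{p,s,t}}
  W12: {{p,r},{r,s},{p,r,s}}
  W13: {{p},{p,q},{p,r},{p,s},{p,t},{q,t},{s,t},{p,q,s},{p,q,t},{p,r,s},{p,s,t}}
  W23: {{p,r},{p,r,s}} {{r,t}}
  W123: {{p,r},{p,r,s}}
C dims 3,4,1; δ0: rk 2, SNF 1^2; δ1: rk 1, SNF 1^1
Ȟ^0: (3−2)−0=1 ⇒ Z
Ȟ^1: (4−1)−2=1 ⇒ Z
Ȟ^2: (1−0)−1=0 ⇒ 0

Ȟ^0 ≅ Z; Ȟ^1 ≅ Z; Ȟ^2 ≅ 0


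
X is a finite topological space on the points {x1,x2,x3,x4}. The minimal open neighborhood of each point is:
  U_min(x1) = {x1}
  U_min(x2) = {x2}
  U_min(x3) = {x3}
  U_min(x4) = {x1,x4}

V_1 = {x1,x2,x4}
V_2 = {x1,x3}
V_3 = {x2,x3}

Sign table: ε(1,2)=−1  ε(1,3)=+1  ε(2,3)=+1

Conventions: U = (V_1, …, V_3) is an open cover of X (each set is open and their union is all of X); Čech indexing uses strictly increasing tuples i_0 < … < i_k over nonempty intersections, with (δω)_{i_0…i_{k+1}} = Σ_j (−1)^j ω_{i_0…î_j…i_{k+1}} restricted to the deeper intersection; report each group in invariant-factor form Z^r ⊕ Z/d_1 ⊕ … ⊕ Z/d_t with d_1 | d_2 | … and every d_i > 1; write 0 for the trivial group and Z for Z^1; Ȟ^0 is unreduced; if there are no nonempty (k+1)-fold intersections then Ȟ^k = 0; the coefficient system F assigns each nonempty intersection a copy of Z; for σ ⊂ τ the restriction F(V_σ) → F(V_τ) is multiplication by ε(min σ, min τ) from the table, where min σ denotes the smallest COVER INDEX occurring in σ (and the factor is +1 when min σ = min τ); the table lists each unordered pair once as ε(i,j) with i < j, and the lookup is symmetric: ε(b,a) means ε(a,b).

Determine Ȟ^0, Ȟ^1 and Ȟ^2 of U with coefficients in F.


intersection data:
  V12={x1} V13={x2} V23={x3}
C dims 3,3; δ0: rk 3, SNF 1^2·2
Ȟ^0 = (3 − 3) − 0 = 0, so Ȟ^0 ≅ 0
Ȟ^1 = (3 − 0) − 3 = 0 plus torsion [2], so Ȟ^1 ≅ Z/2
Ȟ^2 = (0 − 0) − 0 = 0, so Ȟ^2 ≅ 0

Ȟ^0 ≅ 0; Ȟ^1 ≅ Z/2; Ȟ^2 ≅ 0
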